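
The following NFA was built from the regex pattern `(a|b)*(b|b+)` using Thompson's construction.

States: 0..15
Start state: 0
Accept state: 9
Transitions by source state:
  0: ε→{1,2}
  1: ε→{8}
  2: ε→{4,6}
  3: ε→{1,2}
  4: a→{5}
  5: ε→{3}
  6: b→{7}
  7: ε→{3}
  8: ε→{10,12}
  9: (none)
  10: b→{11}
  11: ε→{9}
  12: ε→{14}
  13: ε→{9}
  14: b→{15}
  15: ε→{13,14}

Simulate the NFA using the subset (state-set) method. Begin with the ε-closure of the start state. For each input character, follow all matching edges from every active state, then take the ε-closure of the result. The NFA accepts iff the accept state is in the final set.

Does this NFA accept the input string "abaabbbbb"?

start: ε-closure({0}) = {0,1,2,4,6,8,10,12,14}
'a' @ 1: {1,2,3,4,5,6,8,10,12,14}
'b' @ 2: {1,2,3,4,6,7,8,9,10,11,12,13,14,15}  ✓accept
'a' @ 3: {1,2,3,4,5,6,8,10,12,14}
'a' @ 4: {1,2,3,4,5,6,8,10,12,14}
'b' @ 5: {1,2,3,4,6,7,8,9,10,11,12,13,14,15}  ✓accept
'b' @ 6: {1,2,3,4,6,7,8,9,10,11,12,13,14,15}  ✓accept
'b' @ 7: {1,2,3,4,6,7,8,9,10,11,12,13,14,15}  ✓accept
'b' @ 8: {1,2,3,4,6,7,8,9,10,11,12,13,14,15}  ✓accept
'b' @ 9: {1,2,3,4,6,7,8,9,10,11,12,13,14,15}  ✓accept
final: {1,2,3,4,6,7,8,9,10,11,12,13,14,15}; accept 9 in set

Answer: ACCEPT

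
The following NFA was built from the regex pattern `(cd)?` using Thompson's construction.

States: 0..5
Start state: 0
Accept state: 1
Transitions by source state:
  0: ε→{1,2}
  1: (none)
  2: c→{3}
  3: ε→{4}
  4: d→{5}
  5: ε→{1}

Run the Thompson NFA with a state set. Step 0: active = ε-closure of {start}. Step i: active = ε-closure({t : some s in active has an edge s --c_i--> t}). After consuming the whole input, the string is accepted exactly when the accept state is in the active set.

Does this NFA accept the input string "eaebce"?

initial (ε-close {0}): {0,1,2}
'e' @ 1: {}  — dead — no transitions
rest 'aebce' ignored (set empty)
after full input: {}  (accept=1 not in)

Answer: REJECT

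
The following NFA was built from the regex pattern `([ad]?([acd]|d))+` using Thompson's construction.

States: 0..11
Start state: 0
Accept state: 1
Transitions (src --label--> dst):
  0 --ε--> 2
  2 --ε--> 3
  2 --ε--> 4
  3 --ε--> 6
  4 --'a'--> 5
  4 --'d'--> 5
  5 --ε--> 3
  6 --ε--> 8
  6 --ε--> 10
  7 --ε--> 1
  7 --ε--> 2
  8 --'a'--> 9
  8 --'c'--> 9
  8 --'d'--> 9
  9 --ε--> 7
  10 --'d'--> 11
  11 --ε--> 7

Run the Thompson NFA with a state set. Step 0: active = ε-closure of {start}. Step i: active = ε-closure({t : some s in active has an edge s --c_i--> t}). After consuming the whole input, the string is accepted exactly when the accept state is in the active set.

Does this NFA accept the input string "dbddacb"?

Answer: REJECT

Derivation:
initial (ε-close {0}): {0,2,3,4,6,8,10}
'd' @ 1: {1,2,3,4,5,6,7,8,9,10,11}  [accepting]
'b' @ 2: {}  — dead — no transitions
rest 'ddacb' ignored (set empty)
final: {}; accept 1 not in set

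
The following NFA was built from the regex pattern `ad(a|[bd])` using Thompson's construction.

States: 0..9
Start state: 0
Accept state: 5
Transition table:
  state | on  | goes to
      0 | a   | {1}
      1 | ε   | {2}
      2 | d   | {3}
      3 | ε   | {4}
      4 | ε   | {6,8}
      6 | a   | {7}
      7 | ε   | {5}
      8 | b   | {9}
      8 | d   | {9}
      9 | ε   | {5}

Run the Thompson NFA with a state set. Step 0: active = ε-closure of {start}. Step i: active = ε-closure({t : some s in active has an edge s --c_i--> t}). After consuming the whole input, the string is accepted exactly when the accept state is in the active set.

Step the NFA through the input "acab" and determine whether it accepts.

initial (ε-close {0}): {0}
'a' @ 1: {1,2}
'c' @ 2: {}  — dead — no transitions
rest 'ab' ignored (set empty)
end set {} — state 5 not in

Answer: REJECT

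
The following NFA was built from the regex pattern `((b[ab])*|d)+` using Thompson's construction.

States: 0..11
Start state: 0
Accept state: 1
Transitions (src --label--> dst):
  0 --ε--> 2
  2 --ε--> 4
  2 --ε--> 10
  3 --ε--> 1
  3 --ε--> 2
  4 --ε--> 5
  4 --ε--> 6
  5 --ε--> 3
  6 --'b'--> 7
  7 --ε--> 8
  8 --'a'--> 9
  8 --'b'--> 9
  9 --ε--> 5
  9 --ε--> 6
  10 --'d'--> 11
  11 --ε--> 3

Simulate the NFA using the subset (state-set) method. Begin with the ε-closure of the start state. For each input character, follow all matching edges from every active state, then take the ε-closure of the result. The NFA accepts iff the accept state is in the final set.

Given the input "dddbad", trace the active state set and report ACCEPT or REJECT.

initial (ε-close {0}): {0,1,2,3,4,5,6,10}
'd' @ 1: {1,2,3,4,5,6,10,11}  ✓accept
'd' @ 2: {1,2,3,4,5,6,10,11}  ✓accept
'd' @ 3: {1,2,3,4,5,6,10,11}  ✓accept
'b' @ 4: {7,8}
'a' @ 5: {1,2,3,4,5,6,9,10}  ✓accept
'd' @ 6: {1,2,3,4,5,6,10,11}  ✓accept
final: {1,2,3,4,5,6,10,11}; accept 1 in set

Answer: ACCEPT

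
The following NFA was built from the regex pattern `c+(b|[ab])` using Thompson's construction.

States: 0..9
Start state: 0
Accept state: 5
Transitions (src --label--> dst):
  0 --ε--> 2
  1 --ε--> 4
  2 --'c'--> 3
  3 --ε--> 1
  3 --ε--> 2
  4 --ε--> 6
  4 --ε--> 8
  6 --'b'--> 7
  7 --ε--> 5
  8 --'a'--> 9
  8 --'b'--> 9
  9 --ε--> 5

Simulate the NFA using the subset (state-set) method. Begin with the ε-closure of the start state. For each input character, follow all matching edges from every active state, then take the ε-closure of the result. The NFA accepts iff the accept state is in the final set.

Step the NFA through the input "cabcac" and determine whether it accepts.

Answer: REJECT

Steps:
S₀ = ε-closure({0}) = {0,2}
'c' @ 1: {1,2,3,4,6,8}
'a' @ 2: {5,9}  ✓accept
'b' @ 3: {}  — no active states
rest 'cac' ignored (set empty)
after full input: {}  (accept=5 not in)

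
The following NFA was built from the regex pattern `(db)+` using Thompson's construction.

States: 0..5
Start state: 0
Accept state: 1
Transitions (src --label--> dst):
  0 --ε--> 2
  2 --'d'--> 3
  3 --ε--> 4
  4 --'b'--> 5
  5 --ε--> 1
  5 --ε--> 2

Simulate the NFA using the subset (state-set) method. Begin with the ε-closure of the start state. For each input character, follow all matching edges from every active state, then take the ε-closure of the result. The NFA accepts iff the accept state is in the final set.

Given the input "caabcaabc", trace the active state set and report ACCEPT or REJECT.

Answer: REJECT

Steps:
start: ε-closure({0}) = {0,2}
'c' @ 1: {}  — state set empty
rest 'aabcaabc' ignored (set empty)
final: {}; accept 1 not in set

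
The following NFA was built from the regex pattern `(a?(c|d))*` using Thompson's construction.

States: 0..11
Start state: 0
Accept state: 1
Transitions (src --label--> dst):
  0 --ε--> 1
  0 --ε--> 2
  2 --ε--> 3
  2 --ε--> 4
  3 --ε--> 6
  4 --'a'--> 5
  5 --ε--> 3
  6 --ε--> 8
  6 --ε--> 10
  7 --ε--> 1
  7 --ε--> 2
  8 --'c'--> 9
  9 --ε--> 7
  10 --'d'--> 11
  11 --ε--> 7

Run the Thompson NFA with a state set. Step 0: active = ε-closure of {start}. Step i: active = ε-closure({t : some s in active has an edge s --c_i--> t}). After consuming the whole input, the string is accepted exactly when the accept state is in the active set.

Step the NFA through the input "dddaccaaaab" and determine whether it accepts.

start: ε-closure({0}) = {0,1,2,3,4,6,8,10}
'd' @ 1: {1,2,3,4,6,7,8,10,11}  (accept∈set)
'd' @ 2: {1,2,3,4,6,7,8,10,11}  (accept∈set)
'd' @ 3: {1,2,3,4,6,7,8,10,11}  (accept∈set)
'a' @ 4: {3,5,6,8,10}
'c' @ 5: {1,2,3,4,6,7,8,9,10}  (accept∈set)
'c' @ 6: {1,2,3,4,6,7,8,9,10}  (accept∈set)
'a' @ 7: {3,5,6,8,10}
'a' @ 8: {}  — dead — no transitions
rest 'aab' ignored (set empty)
end set {} — state 1 not in

Answer: REJECT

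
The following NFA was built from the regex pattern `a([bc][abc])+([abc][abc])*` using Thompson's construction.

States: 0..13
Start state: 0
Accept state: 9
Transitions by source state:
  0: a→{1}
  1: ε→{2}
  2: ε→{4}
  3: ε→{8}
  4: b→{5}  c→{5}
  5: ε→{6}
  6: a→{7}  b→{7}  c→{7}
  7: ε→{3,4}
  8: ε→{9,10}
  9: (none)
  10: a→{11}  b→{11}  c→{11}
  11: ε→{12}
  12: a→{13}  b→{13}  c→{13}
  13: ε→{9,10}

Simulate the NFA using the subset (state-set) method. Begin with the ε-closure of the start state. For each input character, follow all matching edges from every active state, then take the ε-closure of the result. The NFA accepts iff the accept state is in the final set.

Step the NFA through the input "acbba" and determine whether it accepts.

initial (ε-close {0}): {0}
'a' @ 1: {1,2,4}
'c' @ 2: {5,6}
'b' @ 3: {3,4,7,8,9,10}  (accept∈set)
'b' @ 4: {5,6,11,12}
'a' @ 5: {3,4,7,8,9,10,13}  (accept∈set)
after full input: {3,4,7,8,9,10,13}  (accept=9 in)

Answer: ACCEPT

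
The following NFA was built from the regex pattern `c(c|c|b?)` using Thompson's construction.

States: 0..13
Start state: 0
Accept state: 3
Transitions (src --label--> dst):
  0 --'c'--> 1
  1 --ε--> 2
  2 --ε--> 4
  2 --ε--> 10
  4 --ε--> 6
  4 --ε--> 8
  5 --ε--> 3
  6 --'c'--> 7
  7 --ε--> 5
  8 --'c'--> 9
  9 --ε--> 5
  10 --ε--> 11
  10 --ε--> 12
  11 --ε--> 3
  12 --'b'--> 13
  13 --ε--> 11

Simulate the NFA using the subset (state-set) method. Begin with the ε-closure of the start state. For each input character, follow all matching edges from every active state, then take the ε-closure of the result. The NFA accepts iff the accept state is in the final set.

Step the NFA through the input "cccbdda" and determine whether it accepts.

start: ε-closure({0}) = {0}
'c' @ 1: {1,2,3,4,6,8,10,11,12}  (accept∈set)
'c' @ 2: {3,5,7,9}  (accept∈set)
'c' @ 3: {}  — state set empty
rest 'bdda' ignored (set empty)
after full input: {}  (accept=3 not in)

Answer: REJECT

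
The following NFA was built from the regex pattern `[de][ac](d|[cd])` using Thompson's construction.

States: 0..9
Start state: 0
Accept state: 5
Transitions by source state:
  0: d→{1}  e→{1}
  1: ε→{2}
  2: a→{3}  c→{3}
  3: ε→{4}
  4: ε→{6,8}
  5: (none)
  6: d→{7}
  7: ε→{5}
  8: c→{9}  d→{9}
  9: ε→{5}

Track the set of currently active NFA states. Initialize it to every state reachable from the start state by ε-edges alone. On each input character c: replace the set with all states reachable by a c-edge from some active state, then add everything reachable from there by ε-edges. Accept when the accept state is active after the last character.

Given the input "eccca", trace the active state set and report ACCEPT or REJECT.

S₀ = ε-closure({0}) = {0}
'e' @ 1: {1,2}
'c' @ 2: {3,4,6,8}
'c' @ 3: {5,9}  ✓accept
'c' @ 4: {}  — dead — no transitions
rest 'a' ignored (set empty)
end set {} — state 5 not in

Answer: REJECT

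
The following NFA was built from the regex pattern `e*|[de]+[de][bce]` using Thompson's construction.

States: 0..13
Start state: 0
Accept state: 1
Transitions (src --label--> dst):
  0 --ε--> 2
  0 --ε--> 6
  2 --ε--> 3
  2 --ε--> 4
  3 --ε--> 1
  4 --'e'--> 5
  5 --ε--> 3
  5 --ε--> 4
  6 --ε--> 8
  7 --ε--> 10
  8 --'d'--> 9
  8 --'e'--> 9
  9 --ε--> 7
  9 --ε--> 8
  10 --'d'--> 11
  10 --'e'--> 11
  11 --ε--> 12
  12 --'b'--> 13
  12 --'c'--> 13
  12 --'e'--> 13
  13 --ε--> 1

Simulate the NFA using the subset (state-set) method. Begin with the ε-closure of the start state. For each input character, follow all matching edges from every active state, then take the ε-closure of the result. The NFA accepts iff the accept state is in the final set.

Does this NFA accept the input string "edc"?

initial (ε-close {0}): {0,1,2,3,4,6,8}
'e' @ 1: {1,3,4,5,7,8,9,10}  [accepting]
'd' @ 2: {7,8,9,10,11,12}
'c' @ 3: {1,13}  [accepting]
end set {1,13} — state 1 in

Answer: ACCEPT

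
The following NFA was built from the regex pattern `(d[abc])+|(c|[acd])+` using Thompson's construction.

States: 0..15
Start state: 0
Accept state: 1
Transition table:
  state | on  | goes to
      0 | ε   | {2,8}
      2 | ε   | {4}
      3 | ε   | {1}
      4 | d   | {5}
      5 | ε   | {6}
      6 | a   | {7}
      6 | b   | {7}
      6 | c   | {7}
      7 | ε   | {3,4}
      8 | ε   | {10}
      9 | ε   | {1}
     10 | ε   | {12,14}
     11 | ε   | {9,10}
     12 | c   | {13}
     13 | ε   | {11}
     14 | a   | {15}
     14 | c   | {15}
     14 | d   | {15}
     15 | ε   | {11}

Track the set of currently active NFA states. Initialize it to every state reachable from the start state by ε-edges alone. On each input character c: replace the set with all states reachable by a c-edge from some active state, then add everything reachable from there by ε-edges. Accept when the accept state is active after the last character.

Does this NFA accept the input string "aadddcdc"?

Answer: ACCEPT

Derivation:
start: ε-closure({0}) = {0,2,4,8,10,12,14}
'a' @ 1: {1,9,10,11,12,14,15}  (accept∈set)
'a' @ 2: {1,9,10,11,12,14,15}  (accept∈set)
'd' @ 3: {1,9,10,11,12,14,15}  (accept∈set)
'd' @ 4: {1,9,10,11,12,14,15}  (accept∈set)
'd' @ 5: {1,9,10,11,12,14,15}  (accept∈set)
'c' @ 6: {1,9,10,11,12,13,14,15}  (accept∈set)
'd' @ 7: {1,9,10,11,12,14,15}  (accept∈set)
'c' @ 8: {1,9,10,11,12,13,14,15}  (accept∈set)
after full input: {1,9,10,11,12,13,14,15}  (accept=1 in)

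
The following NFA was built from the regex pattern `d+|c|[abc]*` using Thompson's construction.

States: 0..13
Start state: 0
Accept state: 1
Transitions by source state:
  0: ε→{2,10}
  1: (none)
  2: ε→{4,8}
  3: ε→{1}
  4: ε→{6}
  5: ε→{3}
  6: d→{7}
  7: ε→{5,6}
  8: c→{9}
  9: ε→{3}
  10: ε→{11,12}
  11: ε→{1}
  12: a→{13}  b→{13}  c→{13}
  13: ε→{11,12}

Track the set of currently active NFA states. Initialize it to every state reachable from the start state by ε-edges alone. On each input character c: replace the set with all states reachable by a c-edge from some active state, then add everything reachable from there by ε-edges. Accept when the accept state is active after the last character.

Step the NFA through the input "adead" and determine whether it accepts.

S₀ = ε-closure({0}) = {0,1,2,4,6,8,10,11,12}
'a' @ 1: {1,11,12,13}  (accept∈set)
'd' @ 2: {}  — dead — no transitions
rest 'ead' ignored (set empty)
final: {}; accept 1 not in set

Answer: REJECT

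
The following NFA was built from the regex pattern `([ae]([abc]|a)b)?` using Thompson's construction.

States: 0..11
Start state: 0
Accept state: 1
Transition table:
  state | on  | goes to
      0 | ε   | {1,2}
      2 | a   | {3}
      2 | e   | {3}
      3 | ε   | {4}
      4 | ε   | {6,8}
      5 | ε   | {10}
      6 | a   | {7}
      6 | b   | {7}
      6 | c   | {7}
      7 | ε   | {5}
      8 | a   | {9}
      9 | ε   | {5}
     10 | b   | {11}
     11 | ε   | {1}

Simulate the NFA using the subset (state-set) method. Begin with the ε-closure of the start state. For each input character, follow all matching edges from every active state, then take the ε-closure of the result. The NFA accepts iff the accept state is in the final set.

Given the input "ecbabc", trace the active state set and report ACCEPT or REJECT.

Answer: REJECT

Steps:
initial (ε-close {0}): {0,1,2}
'e' @ 1: {3,4,6,8}
'c' @ 2: {5,7,10}
'b' @ 3: {1,11}  (accept∈set)
'a' @ 4: {}  — state set empty
rest 'bc' ignored (set empty)
final: {}; accept 1 not in set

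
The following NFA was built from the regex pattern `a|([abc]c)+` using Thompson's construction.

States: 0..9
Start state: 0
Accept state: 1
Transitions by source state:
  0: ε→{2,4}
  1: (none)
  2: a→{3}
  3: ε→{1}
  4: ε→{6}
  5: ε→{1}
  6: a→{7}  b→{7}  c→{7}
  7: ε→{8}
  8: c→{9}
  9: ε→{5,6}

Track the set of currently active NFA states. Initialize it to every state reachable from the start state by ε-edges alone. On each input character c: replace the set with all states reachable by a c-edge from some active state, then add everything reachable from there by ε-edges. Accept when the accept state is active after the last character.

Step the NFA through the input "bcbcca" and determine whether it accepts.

Answer: REJECT

Derivation:
S₀ = ε-closure({0}) = {0,2,4,6}
'b' @ 1: {7,8}
'c' @ 2: {1,5,6,9}  [accepting]
'b' @ 3: {7,8}
'c' @ 4: {1,5,6,9}  [accepting]
'c' @ 5: {7,8}
'a' @ 6: {}  — state set empty
after full input: {}  (accept=1 not in)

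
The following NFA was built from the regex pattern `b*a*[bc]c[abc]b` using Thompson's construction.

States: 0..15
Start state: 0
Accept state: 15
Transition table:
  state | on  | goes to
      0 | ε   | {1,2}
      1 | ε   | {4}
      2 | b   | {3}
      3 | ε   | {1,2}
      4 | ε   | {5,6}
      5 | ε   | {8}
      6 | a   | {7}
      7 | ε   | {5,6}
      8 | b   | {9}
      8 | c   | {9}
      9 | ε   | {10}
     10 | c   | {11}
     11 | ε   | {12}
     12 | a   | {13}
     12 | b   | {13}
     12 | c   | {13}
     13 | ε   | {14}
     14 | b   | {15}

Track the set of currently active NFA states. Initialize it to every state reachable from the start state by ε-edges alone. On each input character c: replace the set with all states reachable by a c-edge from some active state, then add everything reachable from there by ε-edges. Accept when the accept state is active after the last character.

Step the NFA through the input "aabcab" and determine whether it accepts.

Answer: ACCEPT

Steps:
S₀ = ε-closure({0}) = {0,1,2,4,5,6,8}
'a' @ 1: {5,6,7,8}
'a' @ 2: {5,6,7,8}
'b' @ 3: {9,10}
'c' @ 4: {11,12}
'a' @ 5: {13,14}
'b' @ 6: {15}  [accepting]
end set {15} — state 15 in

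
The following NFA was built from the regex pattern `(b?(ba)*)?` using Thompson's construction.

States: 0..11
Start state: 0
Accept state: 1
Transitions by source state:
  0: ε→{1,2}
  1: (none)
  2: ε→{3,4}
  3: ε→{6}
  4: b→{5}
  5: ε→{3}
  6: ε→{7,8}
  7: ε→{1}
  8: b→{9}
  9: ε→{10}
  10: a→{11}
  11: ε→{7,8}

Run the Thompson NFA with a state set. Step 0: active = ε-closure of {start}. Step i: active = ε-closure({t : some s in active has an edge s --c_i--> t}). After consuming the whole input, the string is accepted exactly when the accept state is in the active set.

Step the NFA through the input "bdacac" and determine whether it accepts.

initial (ε-close {0}): {0,1,2,3,4,6,7,8}
'b' @ 1: {1,3,5,6,7,8,9,10}  [accepting]
'd' @ 2: {}  — no active states
rest 'acac' ignored (set empty)
after full input: {}  (accept=1 not in)

Answer: REJECT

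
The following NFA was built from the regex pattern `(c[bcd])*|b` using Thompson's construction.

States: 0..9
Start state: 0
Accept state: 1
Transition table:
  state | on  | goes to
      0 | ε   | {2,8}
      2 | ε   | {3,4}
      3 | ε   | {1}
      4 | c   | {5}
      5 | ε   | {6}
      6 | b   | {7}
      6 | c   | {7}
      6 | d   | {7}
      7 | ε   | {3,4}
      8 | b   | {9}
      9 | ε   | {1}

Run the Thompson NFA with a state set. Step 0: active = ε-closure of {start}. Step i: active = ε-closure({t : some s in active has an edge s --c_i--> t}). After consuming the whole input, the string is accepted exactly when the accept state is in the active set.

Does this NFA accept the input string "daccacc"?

Answer: REJECT

Trace:
start: ε-closure({0}) = {0,1,2,3,4,8}
'd' @ 1: {}  — no active states
rest 'accacc' ignored (set empty)
end set {} — state 1 not in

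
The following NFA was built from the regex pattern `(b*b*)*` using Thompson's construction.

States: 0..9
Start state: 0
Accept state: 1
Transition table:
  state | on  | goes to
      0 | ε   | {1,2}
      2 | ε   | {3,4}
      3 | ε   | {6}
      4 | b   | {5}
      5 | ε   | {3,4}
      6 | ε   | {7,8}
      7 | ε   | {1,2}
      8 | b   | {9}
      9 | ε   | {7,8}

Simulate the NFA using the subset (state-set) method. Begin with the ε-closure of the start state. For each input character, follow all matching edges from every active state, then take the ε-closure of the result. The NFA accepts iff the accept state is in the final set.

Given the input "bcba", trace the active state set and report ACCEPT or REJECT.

S₀ = ε-closure({0}) = {0,1,2,3,4,6,7,8}
'b' @ 1: {1,2,3,4,5,6,7,8,9}  (accept∈set)
'c' @ 2: {}  — state set empty
rest 'ba' ignored (set empty)
after full input: {}  (accept=1 not in)

Answer: REJECT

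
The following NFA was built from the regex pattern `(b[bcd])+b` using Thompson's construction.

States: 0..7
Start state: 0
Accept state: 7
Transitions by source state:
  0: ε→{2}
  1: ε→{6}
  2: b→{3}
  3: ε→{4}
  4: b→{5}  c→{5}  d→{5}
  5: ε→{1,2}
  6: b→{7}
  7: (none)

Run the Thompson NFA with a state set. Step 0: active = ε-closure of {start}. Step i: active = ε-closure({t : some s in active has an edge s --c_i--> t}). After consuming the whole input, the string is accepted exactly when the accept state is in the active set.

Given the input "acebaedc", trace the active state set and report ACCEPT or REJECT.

S₀ = ε-closure({0}) = {0,2}
'a' @ 1: {}  — state set empty
rest 'cebaedc' ignored (set empty)
after full input: {}  (accept=7 not in)

Answer: REJECT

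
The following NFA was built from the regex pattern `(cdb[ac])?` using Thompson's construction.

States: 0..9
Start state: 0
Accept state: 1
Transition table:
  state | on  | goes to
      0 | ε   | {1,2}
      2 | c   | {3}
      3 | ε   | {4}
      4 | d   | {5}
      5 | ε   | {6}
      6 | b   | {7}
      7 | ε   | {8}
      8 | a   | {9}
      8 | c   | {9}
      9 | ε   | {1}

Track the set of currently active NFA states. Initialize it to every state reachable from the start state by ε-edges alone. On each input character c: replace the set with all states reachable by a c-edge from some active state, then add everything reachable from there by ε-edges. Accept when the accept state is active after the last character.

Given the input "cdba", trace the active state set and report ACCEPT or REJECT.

initial (ε-close {0}): {0,1,2}
'c' @ 1: {3,4}
'd' @ 2: {5,6}
'b' @ 3: {7,8}
'a' @ 4: {1,9}  ✓accept
after full input: {1,9}  (accept=1 in)

Answer: ACCEPT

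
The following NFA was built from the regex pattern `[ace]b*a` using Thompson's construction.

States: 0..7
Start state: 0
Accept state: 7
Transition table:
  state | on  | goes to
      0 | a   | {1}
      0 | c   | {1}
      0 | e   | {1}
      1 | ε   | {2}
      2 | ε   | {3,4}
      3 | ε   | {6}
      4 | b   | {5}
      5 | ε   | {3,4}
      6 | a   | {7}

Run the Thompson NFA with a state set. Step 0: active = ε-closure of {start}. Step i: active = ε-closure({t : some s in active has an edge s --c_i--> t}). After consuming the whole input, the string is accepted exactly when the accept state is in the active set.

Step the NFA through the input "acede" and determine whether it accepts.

start: ε-closure({0}) = {0}
'a' @ 1: {1,2,3,4,6}
'c' @ 2: {}  — state set empty
rest 'ede' ignored (set empty)
final: {}; accept 7 not in set

Answer: REJECT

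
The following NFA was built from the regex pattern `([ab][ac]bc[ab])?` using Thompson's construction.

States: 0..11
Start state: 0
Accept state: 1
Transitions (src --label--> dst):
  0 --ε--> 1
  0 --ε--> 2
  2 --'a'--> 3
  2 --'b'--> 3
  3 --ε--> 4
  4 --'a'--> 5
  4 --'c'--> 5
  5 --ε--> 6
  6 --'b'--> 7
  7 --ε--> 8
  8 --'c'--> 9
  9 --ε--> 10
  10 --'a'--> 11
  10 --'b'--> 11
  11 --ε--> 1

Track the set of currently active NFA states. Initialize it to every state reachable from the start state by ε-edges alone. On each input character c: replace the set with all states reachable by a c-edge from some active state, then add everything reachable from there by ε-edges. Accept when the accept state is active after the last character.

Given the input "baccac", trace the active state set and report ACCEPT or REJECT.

Answer: REJECT

Steps:
S₀ = ε-closure({0}) = {0,1,2}
'b' @ 1: {3,4}
'a' @ 2: {5,6}
'c' @ 3: {}  — dead — no transitions
rest 'cac' ignored (set empty)
end set {} — state 1 not in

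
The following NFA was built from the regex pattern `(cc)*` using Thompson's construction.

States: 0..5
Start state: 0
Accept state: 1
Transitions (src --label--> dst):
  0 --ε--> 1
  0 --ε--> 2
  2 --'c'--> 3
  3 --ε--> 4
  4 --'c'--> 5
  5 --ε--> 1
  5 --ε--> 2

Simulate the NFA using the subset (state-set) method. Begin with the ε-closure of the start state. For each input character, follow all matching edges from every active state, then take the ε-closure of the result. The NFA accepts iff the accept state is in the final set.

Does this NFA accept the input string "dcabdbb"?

S₀ = ε-closure({0}) = {0,1,2}
'd' @ 1: {}  — no active states
rest 'cabdbb' ignored (set empty)
after full input: {}  (accept=1 not in)

Answer: REJECT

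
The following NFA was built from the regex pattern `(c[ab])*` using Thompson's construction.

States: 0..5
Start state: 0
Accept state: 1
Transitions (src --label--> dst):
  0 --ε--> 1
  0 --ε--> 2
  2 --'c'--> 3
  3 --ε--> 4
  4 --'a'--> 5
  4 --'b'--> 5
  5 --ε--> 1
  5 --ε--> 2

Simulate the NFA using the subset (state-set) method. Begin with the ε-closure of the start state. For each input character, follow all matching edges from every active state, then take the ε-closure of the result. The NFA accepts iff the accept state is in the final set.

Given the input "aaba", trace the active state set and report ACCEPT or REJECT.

Answer: REJECT

Derivation:
initial (ε-close {0}): {0,1,2}
'a' @ 1: {}  — dead — no transitions
rest 'aba' ignored (set empty)
end set {} — state 1 not in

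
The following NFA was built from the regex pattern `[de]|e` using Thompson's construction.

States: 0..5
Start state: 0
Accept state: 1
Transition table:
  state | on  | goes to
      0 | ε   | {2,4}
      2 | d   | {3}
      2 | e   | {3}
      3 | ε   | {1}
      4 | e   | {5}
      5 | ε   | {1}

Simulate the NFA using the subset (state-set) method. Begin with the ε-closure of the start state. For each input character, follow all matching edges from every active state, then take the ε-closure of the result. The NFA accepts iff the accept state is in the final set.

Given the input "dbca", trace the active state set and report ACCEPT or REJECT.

Answer: REJECT

Trace:
S₀ = ε-closure({0}) = {0,2,4}
'd' @ 1: {1,3}  [accepting]
'b' @ 2: {}  — no active states
rest 'ca' ignored (set empty)
after full input: {}  (accept=1 not in)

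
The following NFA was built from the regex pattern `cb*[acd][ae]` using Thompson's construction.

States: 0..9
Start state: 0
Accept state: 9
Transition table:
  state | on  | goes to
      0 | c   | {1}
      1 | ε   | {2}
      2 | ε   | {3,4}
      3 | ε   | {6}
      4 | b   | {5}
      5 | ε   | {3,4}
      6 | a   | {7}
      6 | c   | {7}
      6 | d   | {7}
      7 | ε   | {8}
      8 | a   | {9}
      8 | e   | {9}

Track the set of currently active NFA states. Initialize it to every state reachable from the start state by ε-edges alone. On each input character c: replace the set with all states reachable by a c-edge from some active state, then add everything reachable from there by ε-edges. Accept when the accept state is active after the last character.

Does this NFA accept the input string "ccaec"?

initial (ε-close {0}): {0}
'c' @ 1: {1,2,3,4,6}
'c' @ 2: {7,8}
'a' @ 3: {9}  ✓accept
'e' @ 4: {}  — no active states
rest 'c' ignored (set empty)
after full input: {}  (accept=9 not in)

Answer: REJECT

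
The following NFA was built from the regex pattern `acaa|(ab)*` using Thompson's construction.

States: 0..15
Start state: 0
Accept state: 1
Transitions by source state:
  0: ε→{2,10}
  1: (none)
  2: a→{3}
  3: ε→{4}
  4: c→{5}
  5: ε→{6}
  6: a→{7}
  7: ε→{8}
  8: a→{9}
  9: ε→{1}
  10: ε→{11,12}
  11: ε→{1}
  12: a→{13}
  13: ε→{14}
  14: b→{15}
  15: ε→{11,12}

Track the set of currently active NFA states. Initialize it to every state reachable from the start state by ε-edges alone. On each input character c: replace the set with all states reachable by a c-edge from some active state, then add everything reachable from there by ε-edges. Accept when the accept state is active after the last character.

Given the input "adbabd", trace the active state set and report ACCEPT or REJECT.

Answer: REJECT

Steps:
start: ε-closure({0}) = {0,1,2,10,11,12}
'a' @ 1: {3,4,13,14}
'd' @ 2: {}  — state set empty
rest 'babd' ignored (set empty)
after full input: {}  (accept=1 not in)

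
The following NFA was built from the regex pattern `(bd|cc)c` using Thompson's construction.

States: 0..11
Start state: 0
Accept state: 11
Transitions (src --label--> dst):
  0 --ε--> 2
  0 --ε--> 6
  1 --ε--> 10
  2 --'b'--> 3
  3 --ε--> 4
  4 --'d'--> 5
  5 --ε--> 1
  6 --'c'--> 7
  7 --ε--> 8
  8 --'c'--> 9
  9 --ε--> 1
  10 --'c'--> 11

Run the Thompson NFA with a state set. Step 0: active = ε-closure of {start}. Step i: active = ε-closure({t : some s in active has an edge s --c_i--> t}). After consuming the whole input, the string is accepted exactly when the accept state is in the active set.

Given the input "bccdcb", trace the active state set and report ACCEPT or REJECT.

Answer: REJECT

Derivation:
initial (ε-close {0}): {0,2,6}
'b' @ 1: {3,4}
'c' @ 2: {}  — dead — no transitions
rest 'cdcb' ignored (set empty)
final: {}; accept 11 not in set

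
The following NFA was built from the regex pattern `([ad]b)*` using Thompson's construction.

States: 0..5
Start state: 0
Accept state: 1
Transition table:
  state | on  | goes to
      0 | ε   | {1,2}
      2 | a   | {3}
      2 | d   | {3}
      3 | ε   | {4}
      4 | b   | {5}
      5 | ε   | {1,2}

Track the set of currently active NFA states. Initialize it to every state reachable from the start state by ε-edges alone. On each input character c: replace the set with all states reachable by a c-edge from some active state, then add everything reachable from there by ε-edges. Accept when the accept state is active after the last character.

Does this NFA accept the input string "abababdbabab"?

Answer: ACCEPT

Trace:
initial (ε-close {0}): {0,1,2}
'a' @ 1: {3,4}
'b' @ 2: {1,2,5}  ✓accept
'a' @ 3: {3,4}
'b' @ 4: {1,2,5}  ✓accept
'a' @ 5: {3,4}
'b' @ 6: {1,2,5}  ✓accept
'd' @ 7: {3,4}
'b' @ 8: {1,2,5}  ✓accept
'a' @ 9: {3,4}
'b' @ 10: {1,2,5}  ✓accept
'a' @ 11: {3,4}
'b' @ 12: {1,2,5}  ✓accept
after full input: {1,2,5}  (accept=1 in)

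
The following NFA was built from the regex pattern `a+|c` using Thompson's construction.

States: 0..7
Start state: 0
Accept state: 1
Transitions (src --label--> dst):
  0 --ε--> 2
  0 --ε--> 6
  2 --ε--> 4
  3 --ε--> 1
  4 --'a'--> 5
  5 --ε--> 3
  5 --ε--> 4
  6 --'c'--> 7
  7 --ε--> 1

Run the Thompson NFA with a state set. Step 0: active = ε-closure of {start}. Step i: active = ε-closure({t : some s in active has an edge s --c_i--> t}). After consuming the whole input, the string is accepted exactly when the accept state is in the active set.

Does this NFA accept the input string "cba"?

Answer: REJECT

Derivation:
start: ε-closure({0}) = {0,2,4,6}
'c' @ 1: {1,7}  [accepting]
'b' @ 2: {}  — state set empty
rest 'a' ignored (set empty)
after full input: {}  (accept=1 not in)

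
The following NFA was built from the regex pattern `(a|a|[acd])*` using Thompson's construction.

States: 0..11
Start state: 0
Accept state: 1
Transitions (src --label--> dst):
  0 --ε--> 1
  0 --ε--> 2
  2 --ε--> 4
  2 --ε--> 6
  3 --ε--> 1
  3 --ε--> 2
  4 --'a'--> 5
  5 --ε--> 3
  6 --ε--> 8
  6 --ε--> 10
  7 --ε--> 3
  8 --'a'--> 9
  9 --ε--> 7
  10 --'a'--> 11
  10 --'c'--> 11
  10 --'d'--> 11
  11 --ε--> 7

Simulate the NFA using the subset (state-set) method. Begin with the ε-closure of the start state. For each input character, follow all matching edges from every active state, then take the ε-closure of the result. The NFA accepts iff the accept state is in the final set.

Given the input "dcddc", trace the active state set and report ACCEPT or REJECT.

start: ε-closure({0}) = {0,1,2,4,6,8,10}
'd' @ 1: {1,2,3,4,6,7,8,10,11}  ✓accept
'c' @ 2: {1,2,3,4,6,7,8,10,11}  ✓accept
'd' @ 3: {1,2,3,4,6,7,8,10,11}  ✓accept
'd' @ 4: {1,2,3,4,6,7,8,10,11}  ✓accept
'c' @ 5: {1,2,3,4,6,7,8,10,11}  ✓accept
final: {1,2,3,4,6,7,8,10,11}; accept 1 in set

Answer: ACCEPT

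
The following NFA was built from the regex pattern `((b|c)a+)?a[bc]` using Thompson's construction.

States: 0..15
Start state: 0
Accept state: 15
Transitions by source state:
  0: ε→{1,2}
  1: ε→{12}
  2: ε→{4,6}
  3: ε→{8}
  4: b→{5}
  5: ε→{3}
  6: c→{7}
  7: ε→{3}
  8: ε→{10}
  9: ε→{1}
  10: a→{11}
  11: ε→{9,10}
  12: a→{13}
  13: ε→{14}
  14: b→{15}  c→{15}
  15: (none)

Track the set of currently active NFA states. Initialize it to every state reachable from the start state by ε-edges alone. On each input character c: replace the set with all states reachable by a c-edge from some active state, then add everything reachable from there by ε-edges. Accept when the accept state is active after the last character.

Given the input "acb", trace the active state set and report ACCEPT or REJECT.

Answer: REJECT

Derivation:
start: ε-closure({0}) = {0,1,2,4,6,12}
'a' @ 1: {13,14}
'c' @ 2: {15}  (accept∈set)
'b' @ 3: {}  — state set empty
after full input: {}  (accept=15 not in)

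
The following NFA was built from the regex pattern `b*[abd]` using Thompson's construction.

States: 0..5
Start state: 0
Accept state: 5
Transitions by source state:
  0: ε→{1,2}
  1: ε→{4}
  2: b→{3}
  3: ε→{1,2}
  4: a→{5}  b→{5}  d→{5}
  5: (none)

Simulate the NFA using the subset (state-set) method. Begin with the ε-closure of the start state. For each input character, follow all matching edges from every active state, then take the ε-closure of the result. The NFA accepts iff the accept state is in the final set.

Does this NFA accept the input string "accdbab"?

start: ε-closure({0}) = {0,1,2,4}
'a' @ 1: {5}  ✓accept
'c' @ 2: {}  — state set empty
rest 'cdbab' ignored (set empty)
final: {}; accept 5 not in set

Answer: REJECT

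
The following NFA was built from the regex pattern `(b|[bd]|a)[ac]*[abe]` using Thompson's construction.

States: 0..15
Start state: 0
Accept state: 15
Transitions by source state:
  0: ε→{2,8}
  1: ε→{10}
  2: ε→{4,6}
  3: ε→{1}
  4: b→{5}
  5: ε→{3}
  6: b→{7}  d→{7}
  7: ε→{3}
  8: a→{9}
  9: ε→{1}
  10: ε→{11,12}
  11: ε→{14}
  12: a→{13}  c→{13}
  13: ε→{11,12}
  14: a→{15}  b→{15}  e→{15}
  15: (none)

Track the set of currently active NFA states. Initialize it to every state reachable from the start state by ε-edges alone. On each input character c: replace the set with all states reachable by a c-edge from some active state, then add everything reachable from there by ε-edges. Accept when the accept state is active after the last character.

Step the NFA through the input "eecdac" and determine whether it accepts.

start: ε-closure({0}) = {0,2,4,6,8}
'e' @ 1: {}  — state set empty
rest 'ecdac' ignored (set empty)
final: {}; accept 15 not in set

Answer: REJECT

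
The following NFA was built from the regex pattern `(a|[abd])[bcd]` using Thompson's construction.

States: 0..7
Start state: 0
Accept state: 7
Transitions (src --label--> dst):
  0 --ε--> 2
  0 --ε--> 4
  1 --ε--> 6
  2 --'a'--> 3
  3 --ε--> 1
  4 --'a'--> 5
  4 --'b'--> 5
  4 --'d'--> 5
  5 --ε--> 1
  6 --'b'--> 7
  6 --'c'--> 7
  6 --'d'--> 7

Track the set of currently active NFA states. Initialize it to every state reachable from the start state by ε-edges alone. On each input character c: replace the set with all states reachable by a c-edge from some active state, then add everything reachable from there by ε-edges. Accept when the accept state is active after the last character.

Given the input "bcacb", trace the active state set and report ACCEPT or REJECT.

Answer: REJECT

Steps:
S₀ = ε-closure({0}) = {0,2,4}
'b' @ 1: {1,5,6}
'c' @ 2: {7}  ✓accept
'a' @ 3: {}  — no active states
rest 'cb' ignored (set empty)
final: {}; accept 7 not in set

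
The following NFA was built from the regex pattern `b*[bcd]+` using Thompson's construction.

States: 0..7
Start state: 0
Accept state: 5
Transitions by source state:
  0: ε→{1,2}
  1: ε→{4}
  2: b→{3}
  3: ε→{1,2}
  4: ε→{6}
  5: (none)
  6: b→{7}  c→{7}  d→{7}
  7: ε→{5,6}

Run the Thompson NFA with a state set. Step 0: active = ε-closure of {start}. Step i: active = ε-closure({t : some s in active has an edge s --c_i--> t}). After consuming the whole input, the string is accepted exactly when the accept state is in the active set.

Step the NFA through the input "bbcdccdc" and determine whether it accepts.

start: ε-closure({0}) = {0,1,2,4,6}
'b' @ 1: {1,2,3,4,5,6,7}  ✓accept
'b' @ 2: {1,2,3,4,5,6,7}  ✓accept
'c' @ 3: {5,6,7}  ✓accept
'd' @ 4: {5,6,7}  ✓accept
'c' @ 5: {5,6,7}  ✓accept
'c' @ 6: {5,6,7}  ✓accept
'd' @ 7: {5,6,7}  ✓accept
'c' @ 8: {5,6,7}  ✓accept
end set {5,6,7} — state 5 in

Answer: ACCEPT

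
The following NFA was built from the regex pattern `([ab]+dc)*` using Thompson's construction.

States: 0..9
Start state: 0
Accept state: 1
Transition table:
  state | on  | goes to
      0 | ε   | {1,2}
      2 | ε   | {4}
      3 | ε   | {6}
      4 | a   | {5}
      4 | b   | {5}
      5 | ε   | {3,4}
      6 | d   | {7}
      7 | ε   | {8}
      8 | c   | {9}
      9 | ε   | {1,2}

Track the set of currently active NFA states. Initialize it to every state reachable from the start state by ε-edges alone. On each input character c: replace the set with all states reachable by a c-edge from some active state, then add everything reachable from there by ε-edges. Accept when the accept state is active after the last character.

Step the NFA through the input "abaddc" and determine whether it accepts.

Answer: REJECT

Trace:
S₀ = ε-closure({0}) = {0,1,2,4}
'a' @ 1: {3,4,5,6}
'b' @ 2: {3,4,5,6}
'a' @ 3: {3,4,5,6}
'd' @ 4: {7,8}
'd' @ 5: {}  — state set empty
rest 'c' ignored (set empty)
after full input: {}  (accept=1 not in)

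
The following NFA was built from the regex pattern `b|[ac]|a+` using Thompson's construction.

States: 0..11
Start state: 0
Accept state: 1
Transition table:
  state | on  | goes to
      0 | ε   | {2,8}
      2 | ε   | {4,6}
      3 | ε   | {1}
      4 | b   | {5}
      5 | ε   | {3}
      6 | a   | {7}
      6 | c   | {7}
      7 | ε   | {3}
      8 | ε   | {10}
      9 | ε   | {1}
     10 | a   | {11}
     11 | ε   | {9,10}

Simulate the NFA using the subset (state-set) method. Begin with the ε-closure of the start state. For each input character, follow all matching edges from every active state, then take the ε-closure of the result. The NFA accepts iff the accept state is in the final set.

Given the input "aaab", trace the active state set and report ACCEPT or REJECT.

Answer: REJECT

Trace:
S₀ = ε-closure({0}) = {0,2,4,6,8,10}
'a' @ 1: {1,3,7,9,10,11}  [accepting]
'a' @ 2: {1,9,10,11}  [accepting]
'a' @ 3: {1,9,10,11}  [accepting]
'b' @ 4: {}  — dead — no transitions
final: {}; accept 1 not in set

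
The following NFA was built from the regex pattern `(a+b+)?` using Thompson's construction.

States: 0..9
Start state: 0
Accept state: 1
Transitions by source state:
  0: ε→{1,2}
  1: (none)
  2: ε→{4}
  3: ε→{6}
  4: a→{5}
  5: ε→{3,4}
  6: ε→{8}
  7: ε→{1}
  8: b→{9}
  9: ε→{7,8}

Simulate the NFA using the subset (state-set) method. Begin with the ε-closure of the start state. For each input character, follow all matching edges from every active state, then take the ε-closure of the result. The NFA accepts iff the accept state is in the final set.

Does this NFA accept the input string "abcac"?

Answer: REJECT

Derivation:
initial (ε-close {0}): {0,1,2,4}
'a' @ 1: {3,4,5,6,8}
'b' @ 2: {1,7,8,9}  (accept∈set)
'c' @ 3: {}  — state set empty
rest 'ac' ignored (set empty)
after full input: {}  (accept=1 not in)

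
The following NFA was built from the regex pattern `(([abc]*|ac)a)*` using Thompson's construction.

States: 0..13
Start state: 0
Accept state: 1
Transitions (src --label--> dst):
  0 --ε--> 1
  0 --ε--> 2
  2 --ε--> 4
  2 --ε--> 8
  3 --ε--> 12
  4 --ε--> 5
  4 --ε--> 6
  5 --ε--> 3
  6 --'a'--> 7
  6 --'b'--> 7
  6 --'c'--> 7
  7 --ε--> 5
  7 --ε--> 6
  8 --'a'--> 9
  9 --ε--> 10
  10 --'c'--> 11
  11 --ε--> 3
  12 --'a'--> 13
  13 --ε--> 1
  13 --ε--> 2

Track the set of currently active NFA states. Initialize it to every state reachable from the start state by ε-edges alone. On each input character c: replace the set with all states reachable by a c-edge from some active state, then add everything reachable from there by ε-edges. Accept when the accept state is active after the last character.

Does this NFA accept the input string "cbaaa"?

Answer: ACCEPT

Trace:
start: ε-closure({0}) = {0,1,2,3,4,5,6,8,12}
'c' @ 1: {3,5,6,7,12}
'b' @ 2: {3,5,6,7,12}
'a' @ 3: {1,2,3,4,5,6,7,8,12,13}  [accepting]
'a' @ 4: {1,2,3,4,5,6,7,8,9,10,12,13}  [accepting]
'a' @ 5: {1,2,3,4,5,6,7,8,9,10,12,13}  [accepting]
end set {1,2,3,4,5,6,7,8,9,10,12,13} — state 1 in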